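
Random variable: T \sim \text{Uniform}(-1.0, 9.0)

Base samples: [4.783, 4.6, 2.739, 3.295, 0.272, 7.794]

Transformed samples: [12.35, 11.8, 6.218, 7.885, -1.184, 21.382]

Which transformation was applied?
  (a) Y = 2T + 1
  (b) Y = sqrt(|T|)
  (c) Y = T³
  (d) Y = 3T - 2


Checking option (d) Y = 3T - 2:
  T = 4.783 -> Y = 12.35 ✓
  T = 4.6 -> Y = 11.8 ✓
  T = 2.739 -> Y = 6.218 ✓
All samples match this transformation.

(d) 3T - 2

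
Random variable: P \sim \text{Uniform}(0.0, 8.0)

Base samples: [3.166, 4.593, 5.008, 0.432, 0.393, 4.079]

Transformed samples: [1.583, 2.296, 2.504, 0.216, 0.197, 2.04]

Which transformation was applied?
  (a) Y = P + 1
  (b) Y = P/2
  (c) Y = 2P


Checking option (b) Y = P/2:
  P = 3.166 -> Y = 1.583 ✓
  P = 4.593 -> Y = 2.296 ✓
  P = 5.008 -> Y = 2.504 ✓
All samples match this transformation.

(b) P/2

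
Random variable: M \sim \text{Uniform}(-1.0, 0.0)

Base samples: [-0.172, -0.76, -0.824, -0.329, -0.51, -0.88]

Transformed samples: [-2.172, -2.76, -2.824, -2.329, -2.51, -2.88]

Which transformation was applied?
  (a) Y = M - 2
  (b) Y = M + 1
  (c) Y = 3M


Checking option (a) Y = M - 2:
  M = -0.172 -> Y = -2.172 ✓
  M = -0.76 -> Y = -2.76 ✓
  M = -0.824 -> Y = -2.824 ✓
All samples match this transformation.

(a) M - 2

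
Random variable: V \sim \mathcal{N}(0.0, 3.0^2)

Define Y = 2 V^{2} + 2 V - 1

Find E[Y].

E[Y] = 2*E[V²] + 2*E[V] - 1
E[V] = 0
E[V²] = Var(V) + (E[V])² = 9 + 0 = 9
E[Y] = 2*9 + 2*0 - 1 = 17

17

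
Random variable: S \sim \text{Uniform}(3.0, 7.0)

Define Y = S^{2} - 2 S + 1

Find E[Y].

E[Y] = 1*E[S²] - 2*E[S] + 1
E[S] = 5
E[S²] = Var(S) + (E[S])² = 1.3333333 + 25 = 26.333333
E[Y] = 1*26.333333 - 2*5 + 1 = 17.333333

17.333333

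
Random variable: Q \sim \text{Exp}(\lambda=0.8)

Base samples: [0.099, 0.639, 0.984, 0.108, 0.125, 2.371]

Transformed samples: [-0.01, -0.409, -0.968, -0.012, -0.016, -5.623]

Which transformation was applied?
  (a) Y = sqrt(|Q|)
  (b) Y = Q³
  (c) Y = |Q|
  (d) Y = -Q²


Checking option (d) Y = -Q²:
  Q = 0.099 -> Y = -0.01 ✓
  Q = 0.639 -> Y = -0.409 ✓
  Q = 0.984 -> Y = -0.968 ✓
All samples match this transformation.

(d) -Q²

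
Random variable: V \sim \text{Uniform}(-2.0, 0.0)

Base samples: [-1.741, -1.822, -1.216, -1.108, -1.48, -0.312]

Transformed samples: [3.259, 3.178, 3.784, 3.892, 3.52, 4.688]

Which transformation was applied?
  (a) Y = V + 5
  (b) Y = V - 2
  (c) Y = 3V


Checking option (a) Y = V + 5:
  V = -1.741 -> Y = 3.259 ✓
  V = -1.822 -> Y = 3.178 ✓
  V = -1.216 -> Y = 3.784 ✓
All samples match this transformation.

(a) V + 5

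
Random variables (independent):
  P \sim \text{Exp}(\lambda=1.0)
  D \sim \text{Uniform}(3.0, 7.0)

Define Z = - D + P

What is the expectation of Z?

E[Z] = 1*E[P] - 1*E[D]
E[P] = 1
E[D] = 5
E[Z] = 1*1 - 1*5 = -4

-4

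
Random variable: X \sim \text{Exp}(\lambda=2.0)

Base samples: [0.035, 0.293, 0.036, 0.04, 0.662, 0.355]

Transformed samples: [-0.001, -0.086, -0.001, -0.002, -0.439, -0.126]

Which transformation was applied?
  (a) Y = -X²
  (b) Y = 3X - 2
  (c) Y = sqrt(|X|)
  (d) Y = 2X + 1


Checking option (a) Y = -X²:
  X = 0.035 -> Y = -0.001 ✓
  X = 0.293 -> Y = -0.086 ✓
  X = 0.036 -> Y = -0.001 ✓
All samples match this transformation.

(a) -X²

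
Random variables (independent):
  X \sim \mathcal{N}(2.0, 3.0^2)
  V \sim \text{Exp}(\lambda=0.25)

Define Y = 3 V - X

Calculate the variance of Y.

For independent RVs: Var(aX + bY) = a²Var(X) + b²Var(Y)
Var(X) = 9
Var(V) = 16
Var(Y) = (-1)²*9 + 3²*16
= 1*9 + 9*16 = 153

153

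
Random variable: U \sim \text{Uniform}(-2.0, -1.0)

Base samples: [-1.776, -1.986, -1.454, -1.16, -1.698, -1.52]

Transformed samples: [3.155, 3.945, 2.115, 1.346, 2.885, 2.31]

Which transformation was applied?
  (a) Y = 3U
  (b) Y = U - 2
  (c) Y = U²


Checking option (c) Y = U²:
  U = -1.776 -> Y = 3.155 ✓
  U = -1.986 -> Y = 3.945 ✓
  U = -1.454 -> Y = 2.115 ✓
All samples match this transformation.

(c) U²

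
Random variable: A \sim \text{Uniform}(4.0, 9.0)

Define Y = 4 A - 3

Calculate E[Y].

For Y = 4A - 3:
E[Y] = 4 * E[A] - 3
E[A] = (4 + 9)/2 = 6.5
E[Y] = 4 * 6.5 - 3 = 23

23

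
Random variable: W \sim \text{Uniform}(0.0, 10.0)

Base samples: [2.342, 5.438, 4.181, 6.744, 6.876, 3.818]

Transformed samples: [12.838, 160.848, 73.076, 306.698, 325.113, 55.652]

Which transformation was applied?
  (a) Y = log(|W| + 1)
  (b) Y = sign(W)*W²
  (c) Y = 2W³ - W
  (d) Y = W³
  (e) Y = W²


Checking option (d) Y = W³:
  W = 2.342 -> Y = 12.838 ✓
  W = 5.438 -> Y = 160.848 ✓
  W = 4.181 -> Y = 73.076 ✓
All samples match this transformation.

(d) W³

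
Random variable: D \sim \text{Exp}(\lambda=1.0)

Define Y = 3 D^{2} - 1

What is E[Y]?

E[Y] = 3*E[D²] - 1
E[D] = 1
E[D²] = Var(D) + (E[D])² = 1 + 1 = 2
E[Y] = 3*2 - 1 = 5

5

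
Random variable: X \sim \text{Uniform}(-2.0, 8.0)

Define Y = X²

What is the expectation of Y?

E[X²] = Var(X) + (E[X])² = 8.3333333 + 9 = 17.333333

17.333333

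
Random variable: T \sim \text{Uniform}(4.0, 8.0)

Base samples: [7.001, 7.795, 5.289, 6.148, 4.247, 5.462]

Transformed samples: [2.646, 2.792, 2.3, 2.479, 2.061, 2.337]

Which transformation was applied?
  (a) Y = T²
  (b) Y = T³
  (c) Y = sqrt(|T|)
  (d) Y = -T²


Checking option (c) Y = sqrt(|T|):
  T = 7.001 -> Y = 2.646 ✓
  T = 7.795 -> Y = 2.792 ✓
  T = 5.289 -> Y = 2.3 ✓
All samples match this transformation.

(c) sqrt(|T|)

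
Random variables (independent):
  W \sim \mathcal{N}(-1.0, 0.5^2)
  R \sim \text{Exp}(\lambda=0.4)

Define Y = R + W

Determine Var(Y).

For independent RVs: Var(aX + bY) = a²Var(X) + b²Var(Y)
Var(W) = 0.25
Var(R) = 6.25
Var(Y) = 1²*0.25 + 1²*6.25
= 1*0.25 + 1*6.25 = 6.5

6.5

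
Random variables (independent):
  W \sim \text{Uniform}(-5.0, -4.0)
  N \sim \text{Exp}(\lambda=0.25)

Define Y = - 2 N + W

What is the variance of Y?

For independent RVs: Var(aX + bY) = a²Var(X) + b²Var(Y)
Var(W) = 0.083333333
Var(N) = 16
Var(Y) = 1²*0.083333333 + (-2)²*16
= 1*0.083333333 + 4*16 = 64.083333

64.083333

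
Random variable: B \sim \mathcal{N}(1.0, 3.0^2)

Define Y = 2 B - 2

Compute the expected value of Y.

For Y = 2B - 2:
E[Y] = 2 * E[B] - 2
E[B] = 1.0 = 1
E[Y] = 2 * 1 - 2 = 0

0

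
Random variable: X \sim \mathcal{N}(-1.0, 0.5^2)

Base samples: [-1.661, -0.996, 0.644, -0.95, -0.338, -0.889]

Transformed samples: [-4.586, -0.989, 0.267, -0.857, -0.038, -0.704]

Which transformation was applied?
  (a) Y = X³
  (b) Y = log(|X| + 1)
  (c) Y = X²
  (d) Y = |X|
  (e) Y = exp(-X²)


Checking option (a) Y = X³:
  X = -1.661 -> Y = -4.586 ✓
  X = -0.996 -> Y = -0.989 ✓
  X = 0.644 -> Y = 0.267 ✓
All samples match this transformation.

(a) X³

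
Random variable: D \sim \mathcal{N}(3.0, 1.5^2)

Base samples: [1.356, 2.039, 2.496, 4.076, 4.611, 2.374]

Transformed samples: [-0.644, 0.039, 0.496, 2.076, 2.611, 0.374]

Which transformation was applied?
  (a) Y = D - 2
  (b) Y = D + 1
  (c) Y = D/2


Checking option (a) Y = D - 2:
  D = 1.356 -> Y = -0.644 ✓
  D = 2.039 -> Y = 0.039 ✓
  D = 2.496 -> Y = 0.496 ✓
All samples match this transformation.

(a) D - 2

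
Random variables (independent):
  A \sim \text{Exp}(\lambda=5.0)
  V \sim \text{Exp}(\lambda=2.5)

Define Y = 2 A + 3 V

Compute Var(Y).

For independent RVs: Var(aX + bY) = a²Var(X) + b²Var(Y)
Var(A) = 0.04
Var(V) = 0.16
Var(Y) = 2²*0.04 + 3²*0.16
= 4*0.04 + 9*0.16 = 1.6

1.6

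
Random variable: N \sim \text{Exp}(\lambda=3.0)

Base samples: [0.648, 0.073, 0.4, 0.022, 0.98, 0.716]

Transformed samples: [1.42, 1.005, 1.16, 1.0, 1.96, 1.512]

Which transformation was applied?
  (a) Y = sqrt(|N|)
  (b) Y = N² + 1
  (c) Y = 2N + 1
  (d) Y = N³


Checking option (b) Y = N² + 1:
  N = 0.648 -> Y = 1.42 ✓
  N = 0.073 -> Y = 1.005 ✓
  N = 0.4 -> Y = 1.16 ✓
All samples match this transformation.

(b) N² + 1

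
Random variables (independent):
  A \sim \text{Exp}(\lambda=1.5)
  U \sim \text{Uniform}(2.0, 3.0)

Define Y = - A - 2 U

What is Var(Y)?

For independent RVs: Var(aX + bY) = a²Var(X) + b²Var(Y)
Var(A) = 0.44444444
Var(U) = 0.083333333
Var(Y) = (-1)²*0.44444444 + (-2)²*0.083333333
= 1*0.44444444 + 4*0.083333333 = 0.77777778

0.77777778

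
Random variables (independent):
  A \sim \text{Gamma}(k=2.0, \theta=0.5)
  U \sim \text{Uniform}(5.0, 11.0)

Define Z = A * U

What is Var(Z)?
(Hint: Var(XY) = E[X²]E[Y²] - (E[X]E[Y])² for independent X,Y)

Var(XY) = E[X²]E[Y²] - (E[X]E[Y])²
E[A] = 1, Var(A) = 0.5
E[U] = 8, Var(U) = 3
E[A²] = 0.5 + 1² = 1.5
E[U²] = 3 + 8² = 67
Var(Z) = 1.5*67 - (1*8)²
= 100.5 - 64 = 36.5

36.5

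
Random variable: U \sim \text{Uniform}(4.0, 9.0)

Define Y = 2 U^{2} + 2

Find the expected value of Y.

E[Y] = 2*E[U²] + 2
E[U] = 6.5
E[U²] = Var(U) + (E[U])² = 2.0833333 + 42.25 = 44.333333
E[Y] = 2*44.333333 + 2 = 90.666667

90.666667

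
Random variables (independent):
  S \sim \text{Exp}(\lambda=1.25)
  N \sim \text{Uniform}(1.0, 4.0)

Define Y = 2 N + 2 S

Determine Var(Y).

For independent RVs: Var(aX + bY) = a²Var(X) + b²Var(Y)
Var(S) = 0.64
Var(N) = 0.75
Var(Y) = 2²*0.64 + 2²*0.75
= 4*0.64 + 4*0.75 = 5.56

5.56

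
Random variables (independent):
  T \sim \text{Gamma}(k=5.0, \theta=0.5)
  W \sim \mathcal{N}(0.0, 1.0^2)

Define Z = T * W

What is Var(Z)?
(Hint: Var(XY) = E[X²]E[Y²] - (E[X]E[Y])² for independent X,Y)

Var(XY) = E[X²]E[Y²] - (E[X]E[Y])²
E[T] = 2.5, Var(T) = 1.25
E[W] = 0, Var(W) = 1
E[T²] = 1.25 + 2.5² = 7.5
E[W²] = 1 + 0² = 1
Var(Z) = 7.5*1 - (2.5*0)²
= 7.5 - 0 = 7.5

7.5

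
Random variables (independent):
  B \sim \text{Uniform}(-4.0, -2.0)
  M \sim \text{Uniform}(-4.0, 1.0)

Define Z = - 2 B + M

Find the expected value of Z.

E[Z] = -2*E[B] + 1*E[M]
E[B] = -3
E[M] = -1.5
E[Z] = -2*(-3) + 1*(-1.5) = 4.5

4.5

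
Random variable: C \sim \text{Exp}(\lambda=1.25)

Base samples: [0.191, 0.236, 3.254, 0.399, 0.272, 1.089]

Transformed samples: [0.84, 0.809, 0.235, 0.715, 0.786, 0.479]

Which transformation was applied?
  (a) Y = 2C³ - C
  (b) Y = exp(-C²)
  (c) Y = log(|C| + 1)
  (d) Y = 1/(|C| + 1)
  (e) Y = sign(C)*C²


Checking option (d) Y = 1/(|C| + 1):
  C = 0.191 -> Y = 0.84 ✓
  C = 0.236 -> Y = 0.809 ✓
  C = 3.254 -> Y = 0.235 ✓
All samples match this transformation.

(d) 1/(|C| + 1)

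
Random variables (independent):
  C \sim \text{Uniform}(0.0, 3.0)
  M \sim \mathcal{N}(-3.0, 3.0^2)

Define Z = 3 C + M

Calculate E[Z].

E[Z] = 3*E[C] + 1*E[M]
E[C] = 1.5
E[M] = -3
E[Z] = 3*1.5 + 1*(-3) = 1.5

1.5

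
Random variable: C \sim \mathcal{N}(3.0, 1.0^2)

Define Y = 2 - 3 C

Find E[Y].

For Y = -3C + 2:
E[Y] = -3 * E[C] + 2
E[C] = 3.0 = 3
E[Y] = -3 * 3 + 2 = -7

-7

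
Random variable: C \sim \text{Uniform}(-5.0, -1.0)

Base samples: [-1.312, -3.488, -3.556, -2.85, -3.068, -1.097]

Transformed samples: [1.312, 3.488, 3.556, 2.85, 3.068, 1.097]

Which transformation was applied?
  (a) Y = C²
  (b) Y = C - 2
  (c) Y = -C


Checking option (c) Y = -C:
  C = -1.312 -> Y = 1.312 ✓
  C = -3.488 -> Y = 3.488 ✓
  C = -3.556 -> Y = 3.556 ✓
All samples match this transformation.

(c) -C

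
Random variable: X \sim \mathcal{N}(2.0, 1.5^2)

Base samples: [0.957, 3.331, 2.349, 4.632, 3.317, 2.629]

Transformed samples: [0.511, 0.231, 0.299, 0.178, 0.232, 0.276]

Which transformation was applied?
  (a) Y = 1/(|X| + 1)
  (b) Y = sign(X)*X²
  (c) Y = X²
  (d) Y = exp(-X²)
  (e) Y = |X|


Checking option (a) Y = 1/(|X| + 1):
  X = 0.957 -> Y = 0.511 ✓
  X = 3.331 -> Y = 0.231 ✓
  X = 2.349 -> Y = 0.299 ✓
All samples match this transformation.

(a) 1/(|X| + 1)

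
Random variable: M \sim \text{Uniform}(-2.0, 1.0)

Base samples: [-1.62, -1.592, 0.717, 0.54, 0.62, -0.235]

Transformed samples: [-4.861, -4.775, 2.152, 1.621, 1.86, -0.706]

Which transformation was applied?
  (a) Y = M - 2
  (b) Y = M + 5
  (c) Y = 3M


Checking option (c) Y = 3M:
  M = -1.62 -> Y = -4.861 ✓
  M = -1.592 -> Y = -4.775 ✓
  M = 0.717 -> Y = 2.152 ✓
All samples match this transformation.

(c) 3M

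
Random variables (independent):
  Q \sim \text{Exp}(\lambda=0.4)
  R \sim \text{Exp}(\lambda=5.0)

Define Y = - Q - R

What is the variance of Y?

For independent RVs: Var(aX + bY) = a²Var(X) + b²Var(Y)
Var(Q) = 6.25
Var(R) = 0.04
Var(Y) = (-1)²*6.25 + (-1)²*0.04
= 1*6.25 + 1*0.04 = 6.29

6.29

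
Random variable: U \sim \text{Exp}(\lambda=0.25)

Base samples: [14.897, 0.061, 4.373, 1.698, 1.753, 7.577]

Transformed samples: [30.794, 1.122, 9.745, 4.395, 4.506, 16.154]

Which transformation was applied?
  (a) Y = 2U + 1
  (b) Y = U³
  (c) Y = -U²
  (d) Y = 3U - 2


Checking option (a) Y = 2U + 1:
  U = 14.897 -> Y = 30.794 ✓
  U = 0.061 -> Y = 1.122 ✓
  U = 4.373 -> Y = 9.745 ✓
All samples match this transformation.

(a) 2U + 1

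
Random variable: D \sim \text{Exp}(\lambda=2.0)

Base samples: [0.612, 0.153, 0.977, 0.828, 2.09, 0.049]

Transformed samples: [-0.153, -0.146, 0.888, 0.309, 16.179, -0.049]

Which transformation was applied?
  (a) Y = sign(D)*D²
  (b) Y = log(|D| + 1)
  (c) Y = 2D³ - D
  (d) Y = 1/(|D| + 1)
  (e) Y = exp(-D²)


Checking option (c) Y = 2D³ - D:
  D = 0.612 -> Y = -0.153 ✓
  D = 0.153 -> Y = -0.146 ✓
  D = 0.977 -> Y = 0.888 ✓
All samples match this transformation.

(c) 2D³ - D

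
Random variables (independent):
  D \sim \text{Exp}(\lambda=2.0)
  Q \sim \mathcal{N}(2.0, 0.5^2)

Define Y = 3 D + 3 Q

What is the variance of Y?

For independent RVs: Var(aX + bY) = a²Var(X) + b²Var(Y)
Var(D) = 0.25
Var(Q) = 0.25
Var(Y) = 3²*0.25 + 3²*0.25
= 9*0.25 + 9*0.25 = 4.5

4.5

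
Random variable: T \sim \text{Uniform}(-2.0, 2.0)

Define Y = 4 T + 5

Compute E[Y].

For Y = 4T + 5:
E[Y] = 4 * E[T] + 5
E[T] = (-2 + 2)/2 = 0
E[Y] = 4 * 0 + 5 = 5

5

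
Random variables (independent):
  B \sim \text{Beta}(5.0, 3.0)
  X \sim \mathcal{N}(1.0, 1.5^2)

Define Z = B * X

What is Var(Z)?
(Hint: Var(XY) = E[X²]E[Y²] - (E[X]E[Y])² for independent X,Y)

Var(XY) = E[X²]E[Y²] - (E[X]E[Y])²
E[B] = 0.625, Var(B) = 0.026041667
E[X] = 1, Var(X) = 2.25
E[B²] = 0.026041667 + 0.625² = 0.41666667
E[X²] = 2.25 + 1² = 3.25
Var(Z) = 0.41666667*3.25 - (0.625*1)²
= 1.3541667 - 0.390625 = 0.96354167

0.96354167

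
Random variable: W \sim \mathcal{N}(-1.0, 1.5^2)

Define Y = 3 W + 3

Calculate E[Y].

For Y = 3W + 3:
E[Y] = 3 * E[W] + 3
E[W] = -1.0 = -1
E[Y] = 3 * (-1) + 3 = 0

0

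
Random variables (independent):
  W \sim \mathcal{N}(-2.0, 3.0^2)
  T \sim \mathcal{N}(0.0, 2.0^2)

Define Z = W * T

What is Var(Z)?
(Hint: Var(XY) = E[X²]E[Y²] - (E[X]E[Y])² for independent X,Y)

Var(XY) = E[X²]E[Y²] - (E[X]E[Y])²
E[W] = -2, Var(W) = 9
E[T] = 0, Var(T) = 4
E[W²] = 9 + (-2)² = 13
E[T²] = 4 + 0² = 4
Var(Z) = 13*4 - (-2*0)²
= 52 - 0 = 52

52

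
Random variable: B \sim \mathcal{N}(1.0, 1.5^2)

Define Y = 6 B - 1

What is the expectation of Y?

For Y = 6B - 1:
E[Y] = 6 * E[B] - 1
E[B] = 1.0 = 1
E[Y] = 6 * 1 - 1 = 5

5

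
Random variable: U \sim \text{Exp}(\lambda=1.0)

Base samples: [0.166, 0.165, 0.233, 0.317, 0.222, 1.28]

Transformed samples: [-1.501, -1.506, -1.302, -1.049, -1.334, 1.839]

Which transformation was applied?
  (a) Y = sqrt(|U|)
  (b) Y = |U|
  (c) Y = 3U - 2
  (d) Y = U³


Checking option (c) Y = 3U - 2:
  U = 0.166 -> Y = -1.501 ✓
  U = 0.165 -> Y = -1.506 ✓
  U = 0.233 -> Y = -1.302 ✓
All samples match this transformation.

(c) 3U - 2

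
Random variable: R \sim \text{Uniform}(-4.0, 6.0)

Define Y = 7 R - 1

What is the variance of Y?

For Y = aR + b: Var(Y) = a² * Var(R)
Var(R) = (6 + 4)^2/12 = 8.3333333
Var(Y) = 7² * 8.3333333 = 49 * 8.3333333 = 408.33333

408.33333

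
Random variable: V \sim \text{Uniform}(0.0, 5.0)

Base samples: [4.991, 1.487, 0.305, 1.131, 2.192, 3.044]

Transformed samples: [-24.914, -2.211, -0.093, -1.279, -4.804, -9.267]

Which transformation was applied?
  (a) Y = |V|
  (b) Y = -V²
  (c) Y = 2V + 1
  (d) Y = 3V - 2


Checking option (b) Y = -V²:
  V = 4.991 -> Y = -24.914 ✓
  V = 1.487 -> Y = -2.211 ✓
  V = 0.305 -> Y = -0.093 ✓
All samples match this transformation.

(b) -V²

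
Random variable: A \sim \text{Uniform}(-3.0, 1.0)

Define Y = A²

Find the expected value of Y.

Using E[X²] = Var(X) + (E[X])²:
E[A] = -1
Var(A) = (1 + 3)^2/12 = 1.3333333
E[A²] = 1.3333333 + (-1)² = 1.3333333 + 1 = 2.3333333

2.3333333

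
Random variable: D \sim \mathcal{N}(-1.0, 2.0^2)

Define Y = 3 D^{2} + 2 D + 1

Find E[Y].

E[Y] = 3*E[D²] + 2*E[D] + 1
E[D] = -1
E[D²] = Var(D) + (E[D])² = 4 + 1 = 5
E[Y] = 3*5 + 2*(-1) + 1 = 14

14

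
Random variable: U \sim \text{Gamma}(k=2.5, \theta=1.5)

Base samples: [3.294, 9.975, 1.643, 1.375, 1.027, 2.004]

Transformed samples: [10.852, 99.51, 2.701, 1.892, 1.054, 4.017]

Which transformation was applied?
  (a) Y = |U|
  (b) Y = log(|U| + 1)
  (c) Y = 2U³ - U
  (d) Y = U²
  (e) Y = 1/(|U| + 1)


Checking option (d) Y = U²:
  U = 3.294 -> Y = 10.852 ✓
  U = 9.975 -> Y = 99.51 ✓
  U = 1.643 -> Y = 2.701 ✓
All samples match this transformation.

(d) U²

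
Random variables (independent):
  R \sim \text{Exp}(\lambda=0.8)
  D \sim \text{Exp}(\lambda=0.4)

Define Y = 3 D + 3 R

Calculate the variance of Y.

For independent RVs: Var(aX + bY) = a²Var(X) + b²Var(Y)
Var(R) = 1.5625
Var(D) = 6.25
Var(Y) = 3²*1.5625 + 3²*6.25
= 9*1.5625 + 9*6.25 = 70.3125

70.3125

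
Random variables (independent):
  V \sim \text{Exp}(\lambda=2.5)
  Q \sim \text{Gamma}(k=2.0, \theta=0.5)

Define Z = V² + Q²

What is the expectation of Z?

E[Z] = E[V²] + E[Q²]
E[V²] = Var(V) + E[V]² = 0.16 + 0.16 = 0.32
E[Q²] = Var(Q) + E[Q]² = 0.5 + 1 = 1.5
E[Z] = 0.32 + 1.5 = 1.82

1.82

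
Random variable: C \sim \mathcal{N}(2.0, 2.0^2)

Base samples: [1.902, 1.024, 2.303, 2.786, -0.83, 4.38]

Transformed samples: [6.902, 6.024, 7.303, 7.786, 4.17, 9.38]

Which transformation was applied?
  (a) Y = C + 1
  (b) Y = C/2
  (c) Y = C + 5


Checking option (c) Y = C + 5:
  C = 1.902 -> Y = 6.902 ✓
  C = 1.024 -> Y = 6.024 ✓
  C = 2.303 -> Y = 7.303 ✓
All samples match this transformation.

(c) C + 5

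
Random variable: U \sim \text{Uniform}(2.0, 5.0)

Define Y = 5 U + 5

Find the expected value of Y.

For Y = 5U + 5:
E[Y] = 5 * E[U] + 5
E[U] = (2 + 5)/2 = 3.5
E[Y] = 5 * 3.5 + 5 = 22.5

22.5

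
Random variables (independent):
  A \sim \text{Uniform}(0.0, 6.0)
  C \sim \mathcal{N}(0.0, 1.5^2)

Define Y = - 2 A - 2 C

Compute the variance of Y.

For independent RVs: Var(aX + bY) = a²Var(X) + b²Var(Y)
Var(A) = 3
Var(C) = 2.25
Var(Y) = (-2)²*3 + (-2)²*2.25
= 4*3 + 4*2.25 = 21

21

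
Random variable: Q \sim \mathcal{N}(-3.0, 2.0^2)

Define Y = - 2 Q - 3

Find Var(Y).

For Y = aQ + b: Var(Y) = a² * Var(Q)
Var(Q) = 2.0^2 = 4
Var(Y) = (-2)² * 4 = 4 * 4 = 16

16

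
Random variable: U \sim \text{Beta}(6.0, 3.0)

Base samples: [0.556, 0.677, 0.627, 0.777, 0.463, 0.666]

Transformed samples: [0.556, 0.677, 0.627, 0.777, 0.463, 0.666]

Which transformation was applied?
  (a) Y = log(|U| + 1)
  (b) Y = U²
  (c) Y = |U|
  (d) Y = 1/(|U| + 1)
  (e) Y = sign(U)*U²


Checking option (c) Y = |U|:
  U = 0.556 -> Y = 0.556 ✓
  U = 0.677 -> Y = 0.677 ✓
  U = 0.627 -> Y = 0.627 ✓
All samples match this transformation.

(c) |U|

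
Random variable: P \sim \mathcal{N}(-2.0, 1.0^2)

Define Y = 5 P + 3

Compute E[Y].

For Y = 5P + 3:
E[Y] = 5 * E[P] + 3
E[P] = -2.0 = -2
E[Y] = 5 * (-2) + 3 = -7

-7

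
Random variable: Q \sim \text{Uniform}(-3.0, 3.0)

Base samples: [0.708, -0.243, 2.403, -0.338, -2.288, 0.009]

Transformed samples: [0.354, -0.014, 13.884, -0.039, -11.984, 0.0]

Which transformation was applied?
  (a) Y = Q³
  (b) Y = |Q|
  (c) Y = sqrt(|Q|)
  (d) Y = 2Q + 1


Checking option (a) Y = Q³:
  Q = 0.708 -> Y = 0.354 ✓
  Q = -0.243 -> Y = -0.014 ✓
  Q = 2.403 -> Y = 13.884 ✓
All samples match this transformation.

(a) Q³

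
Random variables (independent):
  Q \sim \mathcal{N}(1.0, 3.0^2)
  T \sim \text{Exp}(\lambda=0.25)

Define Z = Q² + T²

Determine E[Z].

E[Z] = E[Q²] + E[T²]
E[Q²] = Var(Q) + E[Q]² = 9 + 1 = 10
E[T²] = Var(T) + E[T]² = 16 + 16 = 32
E[Z] = 10 + 32 = 42

42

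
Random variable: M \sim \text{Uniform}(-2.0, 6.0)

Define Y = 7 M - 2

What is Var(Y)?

For Y = aM + b: Var(Y) = a² * Var(M)
Var(M) = (6 + 2)^2/12 = 5.3333333
Var(Y) = 7² * 5.3333333 = 49 * 5.3333333 = 261.33333

261.33333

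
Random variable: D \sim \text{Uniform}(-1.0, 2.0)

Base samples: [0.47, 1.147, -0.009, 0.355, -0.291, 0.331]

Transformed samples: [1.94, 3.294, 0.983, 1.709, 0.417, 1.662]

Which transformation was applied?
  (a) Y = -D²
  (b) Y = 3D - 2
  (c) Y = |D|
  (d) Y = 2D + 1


Checking option (d) Y = 2D + 1:
  D = 0.47 -> Y = 1.94 ✓
  D = 1.147 -> Y = 3.294 ✓
  D = -0.009 -> Y = 0.983 ✓
All samples match this transformation.

(d) 2D + 1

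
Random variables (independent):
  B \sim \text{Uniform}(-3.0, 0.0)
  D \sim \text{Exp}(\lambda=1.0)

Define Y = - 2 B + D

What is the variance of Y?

For independent RVs: Var(aX + bY) = a²Var(X) + b²Var(Y)
Var(B) = 0.75
Var(D) = 1
Var(Y) = (-2)²*0.75 + 1²*1
= 4*0.75 + 1*1 = 4

4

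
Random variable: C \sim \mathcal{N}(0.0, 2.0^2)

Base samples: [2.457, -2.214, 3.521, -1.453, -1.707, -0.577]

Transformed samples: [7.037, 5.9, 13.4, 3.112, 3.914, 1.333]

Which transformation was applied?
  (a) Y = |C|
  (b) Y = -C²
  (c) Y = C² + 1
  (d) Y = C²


Checking option (c) Y = C² + 1:
  C = 2.457 -> Y = 7.037 ✓
  C = -2.214 -> Y = 5.9 ✓
  C = 3.521 -> Y = 13.4 ✓
All samples match this transformation.

(c) C² + 1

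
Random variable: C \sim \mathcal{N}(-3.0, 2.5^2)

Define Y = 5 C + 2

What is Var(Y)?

For Y = aC + b: Var(Y) = a² * Var(C)
Var(C) = 2.5^2 = 6.25
Var(Y) = 5² * 6.25 = 25 * 6.25 = 156.25

156.25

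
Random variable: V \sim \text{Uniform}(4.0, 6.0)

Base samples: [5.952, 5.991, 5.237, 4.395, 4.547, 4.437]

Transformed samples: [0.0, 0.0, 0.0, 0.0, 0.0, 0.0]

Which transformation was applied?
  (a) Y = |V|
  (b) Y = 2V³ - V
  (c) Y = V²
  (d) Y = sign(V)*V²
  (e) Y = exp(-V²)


Checking option (e) Y = exp(-V²):
  V = 5.952 -> Y = 0.0 ✓
  V = 5.991 -> Y = 0.0 ✓
  V = 5.237 -> Y = 0.0 ✓
All samples match this transformation.

(e) exp(-V²)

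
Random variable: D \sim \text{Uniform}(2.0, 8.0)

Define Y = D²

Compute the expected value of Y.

Using E[X²] = Var(X) + (E[X])²:
E[D] = 5
Var(D) = (8 - 2)^2/12 = 3
E[D²] = 3 + 5² = 3 + 25 = 28

28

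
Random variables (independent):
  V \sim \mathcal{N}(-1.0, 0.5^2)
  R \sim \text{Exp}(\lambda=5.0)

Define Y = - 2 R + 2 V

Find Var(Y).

For independent RVs: Var(aX + bY) = a²Var(X) + b²Var(Y)
Var(V) = 0.25
Var(R) = 0.04
Var(Y) = 2²*0.25 + (-2)²*0.04
= 4*0.25 + 4*0.04 = 1.16

1.16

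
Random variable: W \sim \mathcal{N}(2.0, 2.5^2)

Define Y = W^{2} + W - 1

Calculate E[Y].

E[Y] = 1*E[W²] + 1*E[W] - 1
E[W] = 2
E[W²] = Var(W) + (E[W])² = 6.25 + 4 = 10.25
E[Y] = 1*10.25 + 1*2 - 1 = 11.25

11.25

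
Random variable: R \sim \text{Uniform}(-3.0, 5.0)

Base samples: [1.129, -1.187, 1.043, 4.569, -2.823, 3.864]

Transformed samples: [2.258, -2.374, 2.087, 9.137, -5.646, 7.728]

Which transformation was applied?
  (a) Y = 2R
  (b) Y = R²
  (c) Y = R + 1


Checking option (a) Y = 2R:
  R = 1.129 -> Y = 2.258 ✓
  R = -1.187 -> Y = -2.374 ✓
  R = 1.043 -> Y = 2.087 ✓
All samples match this transformation.

(a) 2R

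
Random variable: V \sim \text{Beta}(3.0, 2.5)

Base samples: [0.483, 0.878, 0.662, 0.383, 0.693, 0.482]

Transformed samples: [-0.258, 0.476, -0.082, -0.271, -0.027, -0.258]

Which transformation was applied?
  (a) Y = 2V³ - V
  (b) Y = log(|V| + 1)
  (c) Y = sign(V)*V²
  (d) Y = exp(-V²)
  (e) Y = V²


Checking option (a) Y = 2V³ - V:
  V = 0.483 -> Y = -0.258 ✓
  V = 0.878 -> Y = 0.476 ✓
  V = 0.662 -> Y = -0.082 ✓
All samples match this transformation.

(a) 2V³ - V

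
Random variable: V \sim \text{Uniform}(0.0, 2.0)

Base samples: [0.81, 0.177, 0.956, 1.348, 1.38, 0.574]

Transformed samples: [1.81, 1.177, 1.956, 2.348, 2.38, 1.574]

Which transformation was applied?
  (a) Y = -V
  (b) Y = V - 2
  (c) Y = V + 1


Checking option (c) Y = V + 1:
  V = 0.81 -> Y = 1.81 ✓
  V = 0.177 -> Y = 1.177 ✓
  V = 0.956 -> Y = 1.956 ✓
All samples match this transformation.

(c) V + 1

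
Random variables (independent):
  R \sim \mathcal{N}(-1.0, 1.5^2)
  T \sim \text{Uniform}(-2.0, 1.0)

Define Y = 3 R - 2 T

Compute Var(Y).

For independent RVs: Var(aX + bY) = a²Var(X) + b²Var(Y)
Var(R) = 2.25
Var(T) = 0.75
Var(Y) = 3²*2.25 + (-2)²*0.75
= 9*2.25 + 4*0.75 = 23.25

23.25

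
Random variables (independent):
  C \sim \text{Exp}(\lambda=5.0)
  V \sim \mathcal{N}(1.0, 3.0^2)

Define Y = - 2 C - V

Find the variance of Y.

For independent RVs: Var(aX + bY) = a²Var(X) + b²Var(Y)
Var(C) = 0.04
Var(V) = 9
Var(Y) = (-2)²*0.04 + (-1)²*9
= 4*0.04 + 1*9 = 9.16

9.16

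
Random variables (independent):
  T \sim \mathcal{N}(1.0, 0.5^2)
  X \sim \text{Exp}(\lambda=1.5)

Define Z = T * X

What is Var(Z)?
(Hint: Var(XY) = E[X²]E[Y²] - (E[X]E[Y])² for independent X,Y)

Var(XY) = E[X²]E[Y²] - (E[X]E[Y])²
E[T] = 1, Var(T) = 0.25
E[X] = 0.66666667, Var(X) = 0.44444444
E[T²] = 0.25 + 1² = 1.25
E[X²] = 0.44444444 + 0.66666667² = 0.88888889
Var(Z) = 1.25*0.88888889 - (1*0.66666667)²
= 1.1111111 - 0.44444444 = 0.66666667

0.66666667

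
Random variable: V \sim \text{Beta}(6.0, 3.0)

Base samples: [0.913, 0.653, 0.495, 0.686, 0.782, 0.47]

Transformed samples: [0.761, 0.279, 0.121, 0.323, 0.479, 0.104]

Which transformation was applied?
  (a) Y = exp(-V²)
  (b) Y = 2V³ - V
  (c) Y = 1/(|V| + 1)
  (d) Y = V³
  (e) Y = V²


Checking option (d) Y = V³:
  V = 0.913 -> Y = 0.761 ✓
  V = 0.653 -> Y = 0.279 ✓
  V = 0.495 -> Y = 0.121 ✓
All samples match this transformation.

(d) V³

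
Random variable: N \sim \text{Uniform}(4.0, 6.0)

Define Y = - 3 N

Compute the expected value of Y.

For Y = -3N:
E[Y] = -3 * E[N]
E[N] = (4 + 6)/2 = 5
E[Y] = -3 * 5 = -15

-15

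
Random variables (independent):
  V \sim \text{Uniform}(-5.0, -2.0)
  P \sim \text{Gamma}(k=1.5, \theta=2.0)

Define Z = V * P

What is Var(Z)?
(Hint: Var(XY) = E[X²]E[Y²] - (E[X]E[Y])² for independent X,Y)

Var(XY) = E[X²]E[Y²] - (E[X]E[Y])²
E[V] = -3.5, Var(V) = 0.75
E[P] = 3, Var(P) = 6
E[V²] = 0.75 + (-3.5)² = 13
E[P²] = 6 + 3² = 15
Var(Z) = 13*15 - (-3.5*3)²
= 195 - 110.25 = 84.75

84.75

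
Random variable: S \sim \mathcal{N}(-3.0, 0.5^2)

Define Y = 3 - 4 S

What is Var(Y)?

For Y = aS + b: Var(Y) = a² * Var(S)
Var(S) = 0.5^2 = 0.25
Var(Y) = (-4)² * 0.25 = 16 * 0.25 = 4

4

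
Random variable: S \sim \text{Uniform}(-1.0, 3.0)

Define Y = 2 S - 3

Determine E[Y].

For Y = 2S - 3:
E[Y] = 2 * E[S] - 3
E[S] = (-1 + 3)/2 = 1
E[Y] = 2 * 1 - 3 = -1

-1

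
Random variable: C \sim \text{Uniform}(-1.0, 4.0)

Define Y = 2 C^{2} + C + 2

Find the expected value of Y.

E[Y] = 2*E[C²] + 1*E[C] + 2
E[C] = 1.5
E[C²] = Var(C) + (E[C])² = 2.0833333 + 2.25 = 4.3333333
E[Y] = 2*4.3333333 + 1*1.5 + 2 = 12.166667

12.166667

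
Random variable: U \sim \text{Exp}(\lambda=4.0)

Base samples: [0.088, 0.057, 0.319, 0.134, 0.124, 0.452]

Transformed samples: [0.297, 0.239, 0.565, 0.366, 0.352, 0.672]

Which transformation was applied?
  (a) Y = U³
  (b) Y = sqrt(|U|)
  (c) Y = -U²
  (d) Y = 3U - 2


Checking option (b) Y = sqrt(|U|):
  U = 0.088 -> Y = 0.297 ✓
  U = 0.057 -> Y = 0.239 ✓
  U = 0.319 -> Y = 0.565 ✓
All samples match this transformation.

(b) sqrt(|U|)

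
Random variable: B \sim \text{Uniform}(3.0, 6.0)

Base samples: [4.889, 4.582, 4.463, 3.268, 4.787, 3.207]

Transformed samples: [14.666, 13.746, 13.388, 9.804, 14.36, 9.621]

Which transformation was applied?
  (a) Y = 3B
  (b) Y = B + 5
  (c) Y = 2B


Checking option (a) Y = 3B:
  B = 4.889 -> Y = 14.666 ✓
  B = 4.582 -> Y = 13.746 ✓
  B = 4.463 -> Y = 13.388 ✓
All samples match this transformation.

(a) 3B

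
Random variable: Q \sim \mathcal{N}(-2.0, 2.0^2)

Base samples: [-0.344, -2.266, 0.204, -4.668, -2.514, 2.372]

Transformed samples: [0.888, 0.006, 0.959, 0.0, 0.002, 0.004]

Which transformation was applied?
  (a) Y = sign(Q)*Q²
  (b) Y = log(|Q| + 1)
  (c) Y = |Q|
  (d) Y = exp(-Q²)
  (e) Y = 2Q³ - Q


Checking option (d) Y = exp(-Q²):
  Q = -0.344 -> Y = 0.888 ✓
  Q = -2.266 -> Y = 0.006 ✓
  Q = 0.204 -> Y = 0.959 ✓
All samples match this transformation.

(d) exp(-Q²)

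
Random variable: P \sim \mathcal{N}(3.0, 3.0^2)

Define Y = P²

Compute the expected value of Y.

Using E[X²] = Var(X) + (E[X])²:
E[P] = 3
Var(P) = 3.0^2 = 9
E[P²] = 9 + 3² = 9 + 9 = 18

18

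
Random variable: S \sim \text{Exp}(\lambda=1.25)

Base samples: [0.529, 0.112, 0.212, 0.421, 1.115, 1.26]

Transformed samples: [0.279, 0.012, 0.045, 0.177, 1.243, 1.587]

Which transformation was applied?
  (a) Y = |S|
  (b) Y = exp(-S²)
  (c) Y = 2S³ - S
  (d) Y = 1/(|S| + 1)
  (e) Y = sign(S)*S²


Checking option (e) Y = sign(S)*S²:
  S = 0.529 -> Y = 0.279 ✓
  S = 0.112 -> Y = 0.012 ✓
  S = 0.212 -> Y = 0.045 ✓
All samples match this transformation.

(e) sign(S)*S²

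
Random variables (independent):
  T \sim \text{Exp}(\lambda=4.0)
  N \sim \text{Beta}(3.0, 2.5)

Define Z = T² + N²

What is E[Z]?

E[Z] = E[T²] + E[N²]
E[T²] = Var(T) + E[T]² = 0.0625 + 0.0625 = 0.125
E[N²] = Var(N) + E[N]² = 0.038143675 + 0.29752066 = 0.33566434
E[Z] = 0.125 + 0.33566434 = 0.46066434

0.46066434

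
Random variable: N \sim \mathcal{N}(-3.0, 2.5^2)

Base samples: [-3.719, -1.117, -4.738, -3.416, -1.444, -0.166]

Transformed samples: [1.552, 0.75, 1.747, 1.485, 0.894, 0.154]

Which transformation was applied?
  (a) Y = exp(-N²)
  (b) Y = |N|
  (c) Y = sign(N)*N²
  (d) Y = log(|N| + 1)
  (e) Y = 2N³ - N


Checking option (d) Y = log(|N| + 1):
  N = -3.719 -> Y = 1.552 ✓
  N = -1.117 -> Y = 0.75 ✓
  N = -4.738 -> Y = 1.747 ✓
All samples match this transformation.

(d) log(|N| + 1)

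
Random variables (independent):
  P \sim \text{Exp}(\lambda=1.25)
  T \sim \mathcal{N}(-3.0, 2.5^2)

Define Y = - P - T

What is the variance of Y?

For independent RVs: Var(aX + bY) = a²Var(X) + b²Var(Y)
Var(P) = 0.64
Var(T) = 6.25
Var(Y) = (-1)²*0.64 + (-1)²*6.25
= 1*0.64 + 1*6.25 = 6.89

6.89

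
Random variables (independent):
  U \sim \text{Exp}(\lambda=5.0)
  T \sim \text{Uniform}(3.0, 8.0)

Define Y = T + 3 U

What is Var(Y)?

For independent RVs: Var(aX + bY) = a²Var(X) + b²Var(Y)
Var(U) = 0.04
Var(T) = 2.0833333
Var(Y) = 3²*0.04 + 1²*2.0833333
= 9*0.04 + 1*2.0833333 = 2.4433333

2.4433333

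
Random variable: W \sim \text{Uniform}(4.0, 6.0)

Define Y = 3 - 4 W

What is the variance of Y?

For Y = aW + b: Var(Y) = a² * Var(W)
Var(W) = (6 - 4)^2/12 = 0.33333333
Var(Y) = (-4)² * 0.33333333 = 16 * 0.33333333 = 5.3333333

5.3333333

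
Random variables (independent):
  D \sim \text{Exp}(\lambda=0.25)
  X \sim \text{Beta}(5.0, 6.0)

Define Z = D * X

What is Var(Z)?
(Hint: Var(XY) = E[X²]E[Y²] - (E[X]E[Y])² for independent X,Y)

Var(XY) = E[X²]E[Y²] - (E[X]E[Y])²
E[D] = 4, Var(D) = 16
E[X] = 0.45454545, Var(X) = 0.020661157
E[D²] = 16 + 4² = 32
E[X²] = 0.020661157 + 0.45454545² = 0.22727273
Var(Z) = 32*0.22727273 - (4*0.45454545)²
= 7.2727273 - 3.3057851 = 3.9669421

3.9669421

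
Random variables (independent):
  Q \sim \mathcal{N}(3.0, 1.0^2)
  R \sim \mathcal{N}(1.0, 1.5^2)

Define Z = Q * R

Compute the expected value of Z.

For independent RVs: E[XY] = E[X]*E[Y]
E[Q] = 3
E[R] = 1
E[Z] = 3 * 1 = 3

3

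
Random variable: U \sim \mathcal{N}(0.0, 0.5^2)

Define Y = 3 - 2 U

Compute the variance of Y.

For Y = aU + b: Var(Y) = a² * Var(U)
Var(U) = 0.5^2 = 0.25
Var(Y) = (-2)² * 0.25 = 4 * 0.25 = 1

1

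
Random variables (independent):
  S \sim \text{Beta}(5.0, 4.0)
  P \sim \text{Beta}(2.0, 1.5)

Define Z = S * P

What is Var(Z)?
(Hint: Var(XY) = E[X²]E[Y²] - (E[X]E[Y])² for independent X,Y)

Var(XY) = E[X²]E[Y²] - (E[X]E[Y])²
E[S] = 0.55555556, Var(S) = 0.024691358
E[P] = 0.57142857, Var(P) = 0.054421769
E[S²] = 0.024691358 + 0.55555556² = 0.33333333
E[P²] = 0.054421769 + 0.57142857² = 0.38095238
Var(Z) = 0.33333333*0.38095238 - (0.55555556*0.57142857)²
= 0.12698413 - 0.10078105 = 0.026203074

0.026203074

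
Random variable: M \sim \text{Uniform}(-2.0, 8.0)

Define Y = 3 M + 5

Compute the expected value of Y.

For Y = 3M + 5:
E[Y] = 3 * E[M] + 5
E[M] = (-2 + 8)/2 = 3
E[Y] = 3 * 3 + 5 = 14

14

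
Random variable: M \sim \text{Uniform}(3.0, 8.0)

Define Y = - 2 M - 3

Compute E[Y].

For Y = -2M - 3:
E[Y] = -2 * E[M] - 3
E[M] = (3 + 8)/2 = 5.5
E[Y] = -2 * 5.5 - 3 = -14

-14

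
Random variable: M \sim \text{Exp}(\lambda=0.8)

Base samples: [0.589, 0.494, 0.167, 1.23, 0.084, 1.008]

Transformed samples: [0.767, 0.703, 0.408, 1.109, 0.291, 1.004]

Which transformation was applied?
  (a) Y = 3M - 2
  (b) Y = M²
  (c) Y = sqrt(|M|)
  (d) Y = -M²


Checking option (c) Y = sqrt(|M|):
  M = 0.589 -> Y = 0.767 ✓
  M = 0.494 -> Y = 0.703 ✓
  M = 0.167 -> Y = 0.408 ✓
All samples match this transformation.

(c) sqrt(|M|)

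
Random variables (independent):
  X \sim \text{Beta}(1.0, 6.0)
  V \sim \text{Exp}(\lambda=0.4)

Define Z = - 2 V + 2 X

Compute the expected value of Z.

E[Z] = 2*E[X] - 2*E[V]
E[X] = 0.14285714
E[V] = 2.5
E[Z] = 2*0.14285714 - 2*2.5 = -4.7142857

-4.7142857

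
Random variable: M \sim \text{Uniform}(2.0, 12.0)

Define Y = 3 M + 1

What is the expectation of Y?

For Y = 3M + 1:
E[Y] = 3 * E[M] + 1
E[M] = (2 + 12)/2 = 7
E[Y] = 3 * 7 + 1 = 22

22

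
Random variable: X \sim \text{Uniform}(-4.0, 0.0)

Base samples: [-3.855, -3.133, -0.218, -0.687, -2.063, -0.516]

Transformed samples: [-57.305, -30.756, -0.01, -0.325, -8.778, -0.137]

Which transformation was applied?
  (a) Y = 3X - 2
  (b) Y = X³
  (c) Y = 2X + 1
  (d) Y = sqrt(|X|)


Checking option (b) Y = X³:
  X = -3.855 -> Y = -57.305 ✓
  X = -3.133 -> Y = -30.756 ✓
  X = -0.218 -> Y = -0.01 ✓
All samples match this transformation.

(b) X³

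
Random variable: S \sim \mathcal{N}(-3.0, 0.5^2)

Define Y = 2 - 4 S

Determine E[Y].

For Y = -4S + 2:
E[Y] = -4 * E[S] + 2
E[S] = -3.0 = -3
E[Y] = -4 * (-3) + 2 = 14

14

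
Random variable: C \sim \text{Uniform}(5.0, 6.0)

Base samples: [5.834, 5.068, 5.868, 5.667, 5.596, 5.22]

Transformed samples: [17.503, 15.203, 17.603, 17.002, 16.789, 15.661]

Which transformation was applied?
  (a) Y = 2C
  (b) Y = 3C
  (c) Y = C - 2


Checking option (b) Y = 3C:
  C = 5.834 -> Y = 17.503 ✓
  C = 5.068 -> Y = 15.203 ✓
  C = 5.868 -> Y = 17.603 ✓
All samples match this transformation.

(b) 3C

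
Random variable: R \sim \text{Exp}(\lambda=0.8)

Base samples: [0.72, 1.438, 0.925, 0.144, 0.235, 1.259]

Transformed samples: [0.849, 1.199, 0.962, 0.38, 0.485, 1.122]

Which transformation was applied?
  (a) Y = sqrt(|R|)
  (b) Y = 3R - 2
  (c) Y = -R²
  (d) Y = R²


Checking option (a) Y = sqrt(|R|):
  R = 0.72 -> Y = 0.849 ✓
  R = 1.438 -> Y = 1.199 ✓
  R = 0.925 -> Y = 0.962 ✓
All samples match this transformation.

(a) sqrt(|R|)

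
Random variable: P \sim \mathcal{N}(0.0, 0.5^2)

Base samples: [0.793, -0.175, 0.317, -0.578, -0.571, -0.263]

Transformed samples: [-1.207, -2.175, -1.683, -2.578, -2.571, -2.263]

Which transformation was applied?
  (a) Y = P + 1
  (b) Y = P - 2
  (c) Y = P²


Checking option (b) Y = P - 2:
  P = 0.793 -> Y = -1.207 ✓
  P = -0.175 -> Y = -2.175 ✓
  P = 0.317 -> Y = -1.683 ✓
All samples match this transformation.

(b) P - 2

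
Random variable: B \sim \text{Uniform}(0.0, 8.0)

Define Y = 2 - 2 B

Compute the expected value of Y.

For Y = -2B + 2:
E[Y] = -2 * E[B] + 2
E[B] = (0 + 8)/2 = 4
E[Y] = -2 * 4 + 2 = -6

-6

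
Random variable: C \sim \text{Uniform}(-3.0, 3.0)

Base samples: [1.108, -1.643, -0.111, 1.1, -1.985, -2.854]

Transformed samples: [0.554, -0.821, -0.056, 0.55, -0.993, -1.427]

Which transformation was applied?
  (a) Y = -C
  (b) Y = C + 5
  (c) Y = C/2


Checking option (c) Y = C/2:
  C = 1.108 -> Y = 0.554 ✓
  C = -1.643 -> Y = -0.821 ✓
  C = -0.111 -> Y = -0.056 ✓
All samples match this transformation.

(c) C/2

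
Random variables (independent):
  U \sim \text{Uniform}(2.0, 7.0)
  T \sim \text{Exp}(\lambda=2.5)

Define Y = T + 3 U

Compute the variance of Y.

For independent RVs: Var(aX + bY) = a²Var(X) + b²Var(Y)
Var(U) = 2.0833333
Var(T) = 0.16
Var(Y) = 3²*2.0833333 + 1²*0.16
= 9*2.0833333 + 1*0.16 = 18.91

18.91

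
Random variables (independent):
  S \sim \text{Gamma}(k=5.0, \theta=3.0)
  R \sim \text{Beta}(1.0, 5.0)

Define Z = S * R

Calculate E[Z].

For independent RVs: E[XY] = E[X]*E[Y]
E[S] = 15
E[R] = 0.16666667
E[Z] = 15 * 0.16666667 = 2.5

2.5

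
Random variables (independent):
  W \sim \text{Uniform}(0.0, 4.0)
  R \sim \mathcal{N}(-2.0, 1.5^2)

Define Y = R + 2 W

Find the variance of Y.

For independent RVs: Var(aX + bY) = a²Var(X) + b²Var(Y)
Var(W) = 1.3333333
Var(R) = 2.25
Var(Y) = 2²*1.3333333 + 1²*2.25
= 4*1.3333333 + 1*2.25 = 7.5833333

7.5833333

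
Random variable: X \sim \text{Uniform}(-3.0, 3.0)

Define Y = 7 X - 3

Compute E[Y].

For Y = 7X - 3:
E[Y] = 7 * E[X] - 3
E[X] = (-3 + 3)/2 = 0
E[Y] = 7 * 0 - 3 = -3

-3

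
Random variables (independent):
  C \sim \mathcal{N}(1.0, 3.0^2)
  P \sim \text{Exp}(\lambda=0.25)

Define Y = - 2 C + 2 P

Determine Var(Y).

For independent RVs: Var(aX + bY) = a²Var(X) + b²Var(Y)
Var(C) = 9
Var(P) = 16
Var(Y) = (-2)²*9 + 2²*16
= 4*9 + 4*16 = 100

100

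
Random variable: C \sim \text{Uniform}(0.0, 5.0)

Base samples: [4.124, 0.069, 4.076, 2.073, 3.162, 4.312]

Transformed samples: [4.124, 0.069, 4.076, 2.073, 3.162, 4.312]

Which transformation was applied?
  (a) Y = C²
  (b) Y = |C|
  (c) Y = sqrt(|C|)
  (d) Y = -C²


Checking option (b) Y = |C|:
  C = 4.124 -> Y = 4.124 ✓
  C = 0.069 -> Y = 0.069 ✓
  C = 4.076 -> Y = 4.076 ✓
All samples match this transformation.

(b) |C|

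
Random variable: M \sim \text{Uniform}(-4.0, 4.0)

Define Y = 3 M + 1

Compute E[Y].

For Y = 3M + 1:
E[Y] = 3 * E[M] + 1
E[M] = (-4 + 4)/2 = 0
E[Y] = 3 * 0 + 1 = 1

1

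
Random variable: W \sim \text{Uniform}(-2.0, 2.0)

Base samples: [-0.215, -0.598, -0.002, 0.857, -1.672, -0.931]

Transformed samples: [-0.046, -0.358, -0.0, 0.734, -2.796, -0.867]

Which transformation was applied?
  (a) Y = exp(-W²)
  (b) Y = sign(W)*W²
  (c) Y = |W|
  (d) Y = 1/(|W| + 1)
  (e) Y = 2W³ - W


Checking option (b) Y = sign(W)*W²:
  W = -0.215 -> Y = -0.046 ✓
  W = -0.598 -> Y = -0.358 ✓
  W = -0.002 -> Y = -0.0 ✓
All samples match this transformation.

(b) sign(W)*W²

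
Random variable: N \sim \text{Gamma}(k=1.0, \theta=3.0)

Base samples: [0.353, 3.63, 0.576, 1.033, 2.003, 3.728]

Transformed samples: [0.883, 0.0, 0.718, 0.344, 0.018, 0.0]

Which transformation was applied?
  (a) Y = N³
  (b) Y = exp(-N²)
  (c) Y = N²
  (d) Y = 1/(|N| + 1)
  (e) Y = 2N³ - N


Checking option (b) Y = exp(-N²):
  N = 0.353 -> Y = 0.883 ✓
  N = 3.63 -> Y = 0.0 ✓
  N = 0.576 -> Y = 0.718 ✓
All samples match this transformation.

(b) exp(-N²)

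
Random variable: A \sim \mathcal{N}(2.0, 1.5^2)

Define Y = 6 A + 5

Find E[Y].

For Y = 6A + 5:
E[Y] = 6 * E[A] + 5
E[A] = 2.0 = 2
E[Y] = 6 * 2 + 5 = 17

17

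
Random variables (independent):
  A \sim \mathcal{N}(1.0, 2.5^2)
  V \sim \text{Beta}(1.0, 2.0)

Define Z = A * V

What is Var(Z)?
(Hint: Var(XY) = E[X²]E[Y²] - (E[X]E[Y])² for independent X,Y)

Var(XY) = E[X²]E[Y²] - (E[X]E[Y])²
E[A] = 1, Var(A) = 6.25
E[V] = 0.33333333, Var(V) = 0.055555556
E[A²] = 6.25 + 1² = 7.25
E[V²] = 0.055555556 + 0.33333333² = 0.16666667
Var(Z) = 7.25*0.16666667 - (1*0.33333333)²
= 1.2083333 - 0.11111111 = 1.0972222

1.0972222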